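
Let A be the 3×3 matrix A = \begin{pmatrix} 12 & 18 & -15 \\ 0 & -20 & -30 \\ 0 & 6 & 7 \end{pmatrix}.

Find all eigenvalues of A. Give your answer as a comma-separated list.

-8, -5, 12

The characteristic polynomial is p(t) = det(tI - A).
Cofactor expansion gives p(t) = t^3 + t^2 - 116t - 480.
Try t = -5: p(-5) = 0, so -5 is a root.
Dividing by (t + 5) leaves t^2 - 4t - 96.
The quadratic factors as (t + 8)·(t - 12).
Eigenvalues: -8, -5, 12.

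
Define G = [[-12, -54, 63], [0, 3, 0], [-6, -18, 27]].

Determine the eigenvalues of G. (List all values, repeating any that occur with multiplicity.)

3, 6, 9

The characteristic polynomial is p(t) = det(tI - G).
Expanding along the first row, p(t) = t^3 - 18t^2 + 99t - 162.
Try t = 9: p(9) = 0, so 9 is a root.
Dividing by (t - 9) leaves t^2 - 9t + 18.
The quadratic factors as (t - 3)·(t - 6).
Eigenvalues: 3, 6, 9.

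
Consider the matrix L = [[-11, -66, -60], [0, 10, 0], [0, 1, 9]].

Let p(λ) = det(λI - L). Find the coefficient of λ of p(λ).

p(λ) = λ^3 - 8λ^2 - 119λ + 990.
The coefficient of λ is -119.

-119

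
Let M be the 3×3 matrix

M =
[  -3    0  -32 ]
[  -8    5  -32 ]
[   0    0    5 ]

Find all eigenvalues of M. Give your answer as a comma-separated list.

The characteristic polynomial is p(t) = det(tI - M).
Expanding along the first row, p(t) = t^3 - 7t^2 - 5t + 75.
Since p(5) = 0, t = 5 is a root.
Factor out (t - 5): p(t) = (t - 5)·(t^2 - 2t - 15).
The quadratic factors as (t + 3)·(t - 5).
Eigenvalues: -3, 5, 5.

-3, 5, 5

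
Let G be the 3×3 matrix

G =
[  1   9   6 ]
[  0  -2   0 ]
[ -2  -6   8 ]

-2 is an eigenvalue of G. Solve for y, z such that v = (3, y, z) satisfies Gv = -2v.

-1, 0

We need (G + 2I)v = 0.
G + 2I = [[3, 9, 6], [0, 0, 0], [-2, -6, 10]].
Row 1: (3)·3 + (9)·y + (6)·z = 0
Row 2: (0)·3 + (0)·y + (0)·z = 0
Row 3: (-2)·3 + (-6)·y + (10)·z = 0
Solving gives y = -1, z = 0.
Check: G·(3, -1, 0) = (-6, 2, 0) = -2·(3, -1, 0).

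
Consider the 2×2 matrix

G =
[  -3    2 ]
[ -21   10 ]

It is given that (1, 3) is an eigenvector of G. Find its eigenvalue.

Compute Gv: G·(1, 3) = (3, 9).
Since Gv = λv, compare component 1: 3 = λ·1, so λ = 3.

3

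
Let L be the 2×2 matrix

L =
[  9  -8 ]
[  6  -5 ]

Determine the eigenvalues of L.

det(L - lambda·I) = (9 - lambda)(-5 - lambda) - (-8)·(6) = lambda^2 - 4·lambda + 3.
This factors as (lambda - 1)·(lambda - 3) = 0.
Eigenvalues: 1, 3.

1, 3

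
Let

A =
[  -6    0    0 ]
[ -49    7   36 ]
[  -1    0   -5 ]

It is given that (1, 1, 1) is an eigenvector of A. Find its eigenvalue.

Compute Av: A·(1, 1, 1) = (-6, -6, -6).
Since Av = λv, compare component 1: -6 = λ·1, so λ = -6.

-6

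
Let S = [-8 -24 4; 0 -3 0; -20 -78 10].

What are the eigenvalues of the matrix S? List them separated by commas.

Compute the characteristic polynomial p(μ) = det(μI - S).
Expanding along the first row, p(μ) = μ^3 + μ^2 - 6μ.
Rational-root test: μ = 2 gives p(2) = 0.
Dividing by (μ - 2) leaves μ^2 + 3μ.
The quadratic factors as (μ + 3)·μ.
Eigenvalues: -3, 0, 2.

-3, 0, 2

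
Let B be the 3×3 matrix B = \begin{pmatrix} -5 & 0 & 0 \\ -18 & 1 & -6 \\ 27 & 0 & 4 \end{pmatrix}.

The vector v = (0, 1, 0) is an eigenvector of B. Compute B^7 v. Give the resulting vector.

First find the eigenvalue: Bv = (0, 1, 0) = 1·(0, 1, 0), so λ = 1.
Then B^7 v = λ^7·v = 1^7·(0, 1, 0) = 1·(0, 1, 0) = (0, 1, 0).

(0, 1, 0)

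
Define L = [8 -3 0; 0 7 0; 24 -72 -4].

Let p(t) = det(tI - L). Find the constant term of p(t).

p(t) = t^3 - 11t^2 - 4t + 224.
The constant term is 224.

224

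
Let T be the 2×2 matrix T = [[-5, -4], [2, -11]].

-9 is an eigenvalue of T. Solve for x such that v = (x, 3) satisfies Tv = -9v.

3

We need (T + 9I)v = 0.
T + 9I = [[4, -4], [2, -2]].
Row 1: (4)·x + (-4)·3 = 0
Row 2: (2)·x + (-2)·3 = 0
Solving gives x = 3.
Check: T·(3, 3) = (-27, -27) = -9·(3, 3).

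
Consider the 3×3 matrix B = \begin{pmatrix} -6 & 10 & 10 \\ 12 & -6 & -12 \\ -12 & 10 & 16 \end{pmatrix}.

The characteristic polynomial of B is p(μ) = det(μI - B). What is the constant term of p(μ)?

144

p(μ) = μ^3 - 4μ^2 - 36μ + 144.
The constant term is 144.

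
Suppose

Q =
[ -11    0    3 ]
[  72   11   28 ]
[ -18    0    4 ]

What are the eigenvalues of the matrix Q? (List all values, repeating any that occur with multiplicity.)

-5, -2, 11

Set up det(μI - Q) = 0.
Expanding the 3×3 determinant: p(μ) = μ^3 - 4μ^2 - 67μ - 110.
Rational-root test: μ = -2 gives p(-2) = 0.
Factor out (μ + 2): p(μ) = (μ + 2)·(μ^2 - 6μ - 55).
The quadratic factors as (μ + 5)·(μ - 11).
Eigenvalues: -5, -2, 11.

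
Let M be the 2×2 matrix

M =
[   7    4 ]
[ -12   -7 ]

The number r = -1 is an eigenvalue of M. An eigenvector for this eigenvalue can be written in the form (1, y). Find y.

-2

We need (M + 1I)v = 0.
M + 1I = [[8, 4], [-12, -6]].
Row 1: (8)·1 + (4)·y = 0
Row 2: (-12)·1 + (-6)·y = 0
Solving gives y = -2.
Check: M·(1, -2) = (-1, 2) = -1·(1, -2).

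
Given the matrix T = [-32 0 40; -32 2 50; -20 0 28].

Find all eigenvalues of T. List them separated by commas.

-12, 2, 8

Set up det(λI - T) = 0.
Expanding the 3×3 determinant: p(λ) = λ^3 + 2λ^2 - 104λ + 192.
Rational-root test: λ = -12 gives p(-12) = 0.
Factor out (λ + 12): p(λ) = (λ + 12)·(λ^2 - 10λ + 16).
The quadratic factors as (λ - 2)·(λ - 8).
Eigenvalues: -12, 2, 8.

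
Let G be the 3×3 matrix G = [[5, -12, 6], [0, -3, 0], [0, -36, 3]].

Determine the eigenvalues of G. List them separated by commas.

-3, 3, 5

The characteristic polynomial is p(λ) = det(λI - G).
Cofactor expansion gives p(λ) = λ^3 - 5λ^2 - 9λ + 45.
Since p(-3) = 0, λ = -3 is a root.
Dividing by (λ + 3) leaves λ^2 - 8λ + 15.
The quadratic factors as (λ - 3)·(λ - 5).
Eigenvalues: -3, 3, 5.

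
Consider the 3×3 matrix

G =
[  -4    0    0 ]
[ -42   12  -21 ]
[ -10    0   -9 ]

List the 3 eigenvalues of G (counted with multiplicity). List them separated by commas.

-9, -4, 12

Compute the characteristic polynomial p(λ) = det(λI - G).
Expanding the 3×3 determinant: p(λ) = λ^3 + λ^2 - 120λ - 432.
Try λ = 12: p(12) = 0, so 12 is a root.
Factor out (λ - 12): p(λ) = (λ - 12)·(λ^2 + 13λ + 36).
The quadratic factors as (λ + 9)·(λ + 4).
Eigenvalues: -9, -4, 12.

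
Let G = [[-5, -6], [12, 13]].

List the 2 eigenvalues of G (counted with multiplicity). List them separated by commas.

1, 7

det(G - lambda·I) = (-5 - lambda)(13 - lambda) - (-6)·(12) = lambda^2 - 8·lambda + 7.
This factors as (lambda - 1)·(lambda - 7) = 0.
Eigenvalues: 1, 7.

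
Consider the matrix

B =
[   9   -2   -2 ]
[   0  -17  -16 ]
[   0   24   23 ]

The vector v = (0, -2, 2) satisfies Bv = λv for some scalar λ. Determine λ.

Compute Bv: B·(0, -2, 2) = (0, 2, -2).
Since Bv = λv, compare component 2: 2 = λ·-2, so λ = -1.

-1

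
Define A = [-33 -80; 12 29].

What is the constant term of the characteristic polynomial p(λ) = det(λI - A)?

p(0) = det(0·I − A) = det(−A) = (−1)^2·det(A).
det(A) = 3, so p(0) = 3.

3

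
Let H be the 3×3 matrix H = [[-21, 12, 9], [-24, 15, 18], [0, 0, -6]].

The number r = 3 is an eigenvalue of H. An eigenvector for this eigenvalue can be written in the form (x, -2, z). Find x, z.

-1, 0

We need (H - 3I)v = 0.
H - 3I = [[-24, 12, 9], [-24, 12, 18], [0, 0, -9]].
Row 1: (-24)·x + (12)·-2 + (9)·z = 0
Row 2: (-24)·x + (12)·-2 + (18)·z = 0
Row 3: (0)·x + (0)·-2 + (-9)·z = 0
Solving gives x = -1, z = 0.
Check: H·(-1, -2, 0) = (-3, -6, 0) = 3·(-1, -2, 0).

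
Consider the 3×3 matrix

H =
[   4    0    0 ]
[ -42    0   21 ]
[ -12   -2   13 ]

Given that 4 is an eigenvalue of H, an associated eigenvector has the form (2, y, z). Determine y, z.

42, 12

We need (H - 4I)v = 0.
H - 4I = [[0, 0, 0], [-42, -4, 21], [-12, -2, 9]].
Row 1: (0)·2 + (0)·y + (0)·z = 0
Row 2: (-42)·2 + (-4)·y + (21)·z = 0
Row 3: (-12)·2 + (-2)·y + (9)·z = 0
Solving gives y = 42, z = 12.
Check: H·(2, 42, 12) = (8, 168, 48) = 4·(2, 42, 12).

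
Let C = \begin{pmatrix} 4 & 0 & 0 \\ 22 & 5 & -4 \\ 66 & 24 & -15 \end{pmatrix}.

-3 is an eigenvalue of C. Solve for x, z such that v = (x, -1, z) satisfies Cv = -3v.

We need (C + 3I)v = 0.
C + 3I = [[7, 0, 0], [22, 8, -4], [66, 24, -12]].
Row 1: (7)·x + (0)·-1 + (0)·z = 0
Row 2: (22)·x + (8)·-1 + (-4)·z = 0
Row 3: (66)·x + (24)·-1 + (-12)·z = 0
Solving gives x = 0, z = -2.
Check: C·(0, -1, -2) = (0, 3, 6) = -3·(0, -1, -2).

0, -2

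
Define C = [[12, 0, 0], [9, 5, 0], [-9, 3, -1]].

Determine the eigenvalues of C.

C is lower triangular, so its eigenvalues are the diagonal entries.
Diagonal: 12, 5, -1.

-1, 5, 12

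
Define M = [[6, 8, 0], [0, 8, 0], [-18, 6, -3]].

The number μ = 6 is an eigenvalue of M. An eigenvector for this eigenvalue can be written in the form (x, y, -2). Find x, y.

We need (M - 6I)v = 0.
M - 6I = [[0, 8, 0], [0, 2, 0], [-18, 6, -9]].
Row 1: (0)·x + (8)·y + (0)·-2 = 0
Row 2: (0)·x + (2)·y + (0)·-2 = 0
Row 3: (-18)·x + (6)·y + (-9)·-2 = 0
Solving gives x = 1, y = 0.
Check: M·(1, 0, -2) = (6, 0, -12) = 6·(1, 0, -2).

1, 0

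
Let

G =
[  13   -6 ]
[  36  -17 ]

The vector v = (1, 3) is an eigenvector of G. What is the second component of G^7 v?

-234375

First find the eigenvalue: Gv = (-5, -15) = -5·(1, 3), so λ = -5.
Then G^7 v = λ^7·v = (-5)^7·(1, 3) = -78125·(1, 3) = (-78125, -234375).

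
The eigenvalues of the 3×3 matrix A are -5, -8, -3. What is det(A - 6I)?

If A has eigenvalues -5, -8, -3, then A - 6I has eigenvalues -11, -14, -9.
det(A - 6I) = (-11) · (-14) · (-9) = -1386.

-1386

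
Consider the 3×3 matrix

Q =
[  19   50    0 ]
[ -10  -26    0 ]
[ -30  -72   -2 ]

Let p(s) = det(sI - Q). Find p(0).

p(0) = det(0·I − Q) = det(−Q) = (−1)^3·det(Q).
det(Q) = -12, so p(0) = 12.

12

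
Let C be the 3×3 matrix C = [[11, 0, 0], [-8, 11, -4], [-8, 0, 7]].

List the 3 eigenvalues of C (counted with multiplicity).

Set up det(sI - C) = 0.
Expanding the 3×3 determinant: p(s) = s^3 - 29s^2 + 275s - 847.
Since p(7) = 0, s = 7 is a root.
Dividing by (s - 7) leaves s^2 - 22s + 121.
The quadratic factor is (s - 11)^2.
Eigenvalues: 7, 11, 11.

7, 11, 11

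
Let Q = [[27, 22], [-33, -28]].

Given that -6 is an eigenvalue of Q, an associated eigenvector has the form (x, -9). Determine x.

6

We need (Q + 6I)v = 0.
Q + 6I = [[33, 22], [-33, -22]].
Row 1: (33)·x + (22)·-9 = 0
Row 2: (-33)·x + (-22)·-9 = 0
Solving gives x = 6.
Check: Q·(6, -9) = (-36, 54) = -6·(6, -9).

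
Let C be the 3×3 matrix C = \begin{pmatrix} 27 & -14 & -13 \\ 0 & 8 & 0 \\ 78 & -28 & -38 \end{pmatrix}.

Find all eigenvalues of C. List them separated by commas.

-12, 1, 8

Compute the characteristic polynomial p(lambda) = det(lambda·I - C).
Cofactor expansion gives p(lambda) = lambda^3 + 3·lambda^2 - 100·lambda + 96.
Since p(1) = 0, lambda = 1 is a root.
Dividing by (lambda - 1) leaves lambda^2 + 4·lambda - 96.
The quadratic factors as (lambda + 12)·(lambda - 8).
Eigenvalues: -12, 1, 8.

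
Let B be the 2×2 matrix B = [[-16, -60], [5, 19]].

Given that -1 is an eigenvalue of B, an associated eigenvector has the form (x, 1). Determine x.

We need (B + 1I)v = 0.
B + 1I = [[-15, -60], [5, 20]].
Row 1: (-15)·x + (-60)·1 = 0
Row 2: (5)·x + (20)·1 = 0
Solving gives x = -4.
Check: B·(-4, 1) = (4, -1) = -1·(-4, 1).

-4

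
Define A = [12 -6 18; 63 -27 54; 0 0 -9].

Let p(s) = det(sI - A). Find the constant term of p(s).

p(s) = s^3 + 24s^2 + 189s + 486.
The constant term is 486.

486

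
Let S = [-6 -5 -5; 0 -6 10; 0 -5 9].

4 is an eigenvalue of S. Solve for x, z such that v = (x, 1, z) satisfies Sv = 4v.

We need (S - 4I)v = 0.
S - 4I = [[-10, -5, -5], [0, -10, 10], [0, -5, 5]].
Row 1: (-10)·x + (-5)·1 + (-5)·z = 0
Row 2: (0)·x + (-10)·1 + (10)·z = 0
Row 3: (0)·x + (-5)·1 + (5)·z = 0
Solving gives x = -1, z = 1.
Check: S·(-1, 1, 1) = (-4, 4, 4) = 4·(-1, 1, 1).

-1, 1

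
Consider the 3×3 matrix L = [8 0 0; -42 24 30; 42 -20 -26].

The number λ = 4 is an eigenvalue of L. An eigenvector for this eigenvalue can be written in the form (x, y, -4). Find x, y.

0, 6

We need (L - 4I)v = 0.
L - 4I = [[4, 0, 0], [-42, 20, 30], [42, -20, -30]].
Row 1: (4)·x + (0)·y + (0)·-4 = 0
Row 2: (-42)·x + (20)·y + (30)·-4 = 0
Row 3: (42)·x + (-20)·y + (-30)·-4 = 0
Solving gives x = 0, y = 6.
Check: L·(0, 6, -4) = (0, 24, -16) = 4·(0, 6, -4).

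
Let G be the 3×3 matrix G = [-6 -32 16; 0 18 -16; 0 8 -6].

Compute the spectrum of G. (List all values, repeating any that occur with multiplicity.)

-6, 2, 10

Set up det(μI - G) = 0.
Expanding along the first row, p(μ) = μ^3 - 6μ^2 - 52μ + 120.
Since p(-6) = 0, μ = -6 is a root.
Dividing by (μ + 6) leaves μ^2 - 12μ + 20.
The quadratic factors as (μ - 2)·(μ - 10).
Eigenvalues: -6, 2, 10.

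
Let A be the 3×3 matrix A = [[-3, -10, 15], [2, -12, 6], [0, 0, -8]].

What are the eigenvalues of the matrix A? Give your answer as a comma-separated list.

Compute the characteristic polynomial p(lambda) = det(lambda·I - A).
Expanding along the first row, p(lambda) = lambda^3 + 23·lambda^2 + 176·lambda + 448.
Rational-root test: lambda = -8 gives p(-8) = 0.
Dividing by (lambda + 8) leaves lambda^2 + 15·lambda + 56.
The quadratic factors as (lambda + 8)·(lambda + 7).
Eigenvalues: -8, -8, -7.

-8, -8, -7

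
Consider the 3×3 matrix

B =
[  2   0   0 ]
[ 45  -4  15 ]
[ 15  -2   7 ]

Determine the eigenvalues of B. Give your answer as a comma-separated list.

Compute the characteristic polynomial p(r) = det(rI - B).
Expanding the 3×3 determinant: p(r) = r^3 - 5r^2 + 8r - 4.
Try r = 2: p(2) = 0, so 2 is a root.
Dividing by (r - 2) leaves r^2 - 3r + 2.
The quadratic factors as (r - 1)·(r - 2).
Eigenvalues: 1, 2, 2.

1, 2, 2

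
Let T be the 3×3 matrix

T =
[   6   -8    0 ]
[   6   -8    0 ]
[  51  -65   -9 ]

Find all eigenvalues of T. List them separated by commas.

-9, -2, 0

The characteristic polynomial is p(λ) = det(λI - T).
Expanding along the first row, p(λ) = λ^3 + 11λ^2 + 18λ.
Try λ = -9: p(-9) = 0, so -9 is a root.
Factor out (λ + 9): p(λ) = (λ + 9)·(λ^2 + 2λ).
The quadratic factors as (λ + 2)·λ.
Eigenvalues: -9, -2, 0.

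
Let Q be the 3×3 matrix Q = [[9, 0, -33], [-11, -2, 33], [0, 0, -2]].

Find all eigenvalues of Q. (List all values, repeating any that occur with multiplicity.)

-2, -2, 9

The characteristic polynomial is p(t) = det(tI - Q).
Cofactor expansion gives p(t) = t^3 - 5t^2 - 32t - 36.
Try t = -2: p(-2) = 0, so -2 is a root.
Dividing by (t + 2) leaves t^2 - 7t - 18.
The quadratic factors as (t + 2)·(t - 9).
Eigenvalues: -2, -2, 9.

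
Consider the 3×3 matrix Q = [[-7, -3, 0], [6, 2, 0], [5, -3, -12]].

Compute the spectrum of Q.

The characteristic polynomial is p(s) = det(sI - Q).
Cofactor expansion gives p(s) = s^3 + 17s^2 + 64s + 48.
Rational-root test: s = -12 gives p(-12) = 0.
Factor out (s + 12): p(s) = (s + 12)·(s^2 + 5s + 4).
The quadratic factors as (s + 4)·(s + 1).
Eigenvalues: -12, -4, -1.

-12, -4, -1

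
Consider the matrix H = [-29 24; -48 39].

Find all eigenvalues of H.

3, 7

det(H - λI) = (-29 - λ)(39 - λ) - (24)·(-48) = λ^2 - 10λ + 21.
This factors as (λ - 3)·(λ - 7) = 0.
Eigenvalues: 3, 7.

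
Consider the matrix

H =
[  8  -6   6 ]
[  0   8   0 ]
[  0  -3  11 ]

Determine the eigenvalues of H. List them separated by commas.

The characteristic polynomial is p(μ) = det(μI - H).
Expanding along the first row, p(μ) = μ^3 - 27μ^2 + 240μ - 704.
Rational-root test: μ = 8 gives p(8) = 0.
Factor out (μ - 8): p(μ) = (μ - 8)·(μ^2 - 19μ + 88).
The quadratic factors as (μ - 8)·(μ - 11).
Eigenvalues: 8, 8, 11.

8, 8, 11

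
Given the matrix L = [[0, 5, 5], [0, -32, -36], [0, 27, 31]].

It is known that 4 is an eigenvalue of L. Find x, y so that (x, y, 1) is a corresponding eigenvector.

We need (L - 4I)v = 0.
L - 4I = [[-4, 5, 5], [0, -36, -36], [0, 27, 27]].
Row 1: (-4)·x + (5)·y + (5)·1 = 0
Row 2: (0)·x + (-36)·y + (-36)·1 = 0
Row 3: (0)·x + (27)·y + (27)·1 = 0
Solving gives x = 0, y = -1.
Check: L·(0, -1, 1) = (0, -4, 4) = 4·(0, -1, 1).

0, -1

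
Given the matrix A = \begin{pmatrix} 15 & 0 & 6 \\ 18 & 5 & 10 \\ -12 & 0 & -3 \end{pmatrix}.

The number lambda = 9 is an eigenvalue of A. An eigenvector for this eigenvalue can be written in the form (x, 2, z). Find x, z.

We need (A - 9I)v = 0.
A - 9I = [[6, 0, 6], [18, -4, 10], [-12, 0, -12]].
Row 1: (6)·x + (0)·2 + (6)·z = 0
Row 2: (18)·x + (-4)·2 + (10)·z = 0
Row 3: (-12)·x + (0)·2 + (-12)·z = 0
Solving gives x = 1, z = -1.
Check: A·(1, 2, -1) = (9, 18, -9) = 9·(1, 2, -1).

1, -1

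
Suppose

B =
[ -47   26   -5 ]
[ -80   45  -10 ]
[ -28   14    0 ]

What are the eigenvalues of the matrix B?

-7, 0, 5

The characteristic polynomial is p(r) = det(rI - B).
Expanding along the first row, p(r) = r^3 + 2r^2 - 35r.
Try r = -7: p(-7) = 0, so -7 is a root.
Dividing by (r + 7) leaves r^2 - 5r.
The quadratic factors as r·(r - 5).
Eigenvalues: -7, 0, 5.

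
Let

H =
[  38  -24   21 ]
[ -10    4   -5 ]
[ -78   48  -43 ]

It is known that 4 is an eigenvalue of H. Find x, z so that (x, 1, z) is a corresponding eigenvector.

-3, 6

We need (H - 4I)v = 0.
H - 4I = [[34, -24, 21], [-10, 0, -5], [-78, 48, -47]].
Row 1: (34)·x + (-24)·1 + (21)·z = 0
Row 2: (-10)·x + (0)·1 + (-5)·z = 0
Row 3: (-78)·x + (48)·1 + (-47)·z = 0
Solving gives x = -3, z = 6.
Check: H·(-3, 1, 6) = (-12, 4, 24) = 4·(-3, 1, 6).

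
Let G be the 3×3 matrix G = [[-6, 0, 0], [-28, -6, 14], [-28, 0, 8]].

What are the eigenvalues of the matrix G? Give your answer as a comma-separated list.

-6, -6, 8

Compute the characteristic polynomial p(λ) = det(λI - G).
Expanding along the first row, p(λ) = λ^3 + 4λ^2 - 60λ - 288.
Try λ = -6: p(-6) = 0, so -6 is a root.
Dividing by (λ + 6) leaves λ^2 - 2λ - 48.
The quadratic factors as (λ + 6)·(λ - 8).
Eigenvalues: -6, -6, 8.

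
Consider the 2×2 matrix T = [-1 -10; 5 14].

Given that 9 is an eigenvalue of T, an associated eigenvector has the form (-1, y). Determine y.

1

We need (T - 9I)v = 0.
T - 9I = [[-10, -10], [5, 5]].
Row 1: (-10)·-1 + (-10)·y = 0
Row 2: (5)·-1 + (5)·y = 0
Solving gives y = 1.
Check: T·(-1, 1) = (-9, 9) = 9·(-1, 1).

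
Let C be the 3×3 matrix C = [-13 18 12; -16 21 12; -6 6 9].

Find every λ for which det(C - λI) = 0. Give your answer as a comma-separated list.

Set up det(μI - C) = 0.
Expanding along the first row, p(μ) = μ^3 - 17μ^2 + 87μ - 135.
Since p(3) = 0, μ = 3 is a root.
Dividing by (μ - 3) leaves μ^2 - 14μ + 45.
The quadratic factors as (μ - 5)·(μ - 9).
Eigenvalues: 3, 5, 9.

3, 5, 9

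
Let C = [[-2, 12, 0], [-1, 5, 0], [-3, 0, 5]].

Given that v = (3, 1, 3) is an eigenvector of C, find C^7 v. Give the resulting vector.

(384, 128, 384)

First find the eigenvalue: Cv = (6, 2, 6) = 2·(3, 1, 3), so λ = 2.
Then C^7 v = λ^7·v = 2^7·(3, 1, 3) = 128·(3, 1, 3) = (384, 128, 384).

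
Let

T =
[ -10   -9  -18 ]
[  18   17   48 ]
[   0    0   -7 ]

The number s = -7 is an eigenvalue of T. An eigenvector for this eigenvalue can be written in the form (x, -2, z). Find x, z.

We need (T + 7I)v = 0.
T + 7I = [[-3, -9, -18], [18, 24, 48], [0, 0, 0]].
Row 1: (-3)·x + (-9)·-2 + (-18)·z = 0
Row 2: (18)·x + (24)·-2 + (48)·z = 0
Row 3: (0)·x + (0)·-2 + (0)·z = 0
Solving gives x = 0, z = 1.
Check: T·(0, -2, 1) = (0, 14, -7) = -7·(0, -2, 1).

0, 1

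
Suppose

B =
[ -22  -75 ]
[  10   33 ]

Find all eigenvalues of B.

det(B - μI) = (-22 - μ)(33 - μ) - (-75)·(10) = μ^2 - 11μ + 24.
This factors as (μ - 3)·(μ - 8) = 0.
Eigenvalues: 3, 8.

3, 8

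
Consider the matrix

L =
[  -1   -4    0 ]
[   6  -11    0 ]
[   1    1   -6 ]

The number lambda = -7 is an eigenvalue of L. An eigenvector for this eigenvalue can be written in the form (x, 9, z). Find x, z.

We need (L + 7I)v = 0.
L + 7I = [[6, -4, 0], [6, -4, 0], [1, 1, 1]].
Row 1: (6)·x + (-4)·9 + (0)·z = 0
Row 2: (6)·x + (-4)·9 + (0)·z = 0
Row 3: (1)·x + (1)·9 + (1)·z = 0
Solving gives x = 6, z = -15.
Check: L·(6, 9, -15) = (-42, -63, 105) = -7·(6, 9, -15).

6, -15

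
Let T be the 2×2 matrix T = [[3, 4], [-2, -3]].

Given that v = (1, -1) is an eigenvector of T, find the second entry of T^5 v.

1

First find the eigenvalue: Tv = (-1, 1) = -1·(1, -1), so λ = -1.
Then T^5 v = λ^5·v = (-1)^5·(1, -1) = -1·(1, -1) = (-1, 1).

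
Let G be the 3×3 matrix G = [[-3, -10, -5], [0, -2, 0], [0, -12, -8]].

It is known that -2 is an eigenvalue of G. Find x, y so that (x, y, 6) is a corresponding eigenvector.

0, -3

We need (G + 2I)v = 0.
G + 2I = [[-1, -10, -5], [0, 0, 0], [0, -12, -6]].
Row 1: (-1)·x + (-10)·y + (-5)·6 = 0
Row 2: (0)·x + (0)·y + (0)·6 = 0
Row 3: (0)·x + (-12)·y + (-6)·6 = 0
Solving gives x = 0, y = -3.
Check: G·(0, -3, 6) = (0, 6, -12) = -2·(0, -3, 6).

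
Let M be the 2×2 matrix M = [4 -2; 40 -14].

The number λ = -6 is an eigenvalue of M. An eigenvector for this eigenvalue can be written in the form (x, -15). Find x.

We need (M + 6I)v = 0.
M + 6I = [[10, -2], [40, -8]].
Row 1: (10)·x + (-2)·-15 = 0
Row 2: (40)·x + (-8)·-15 = 0
Solving gives x = -3.
Check: M·(-3, -15) = (18, 90) = -6·(-3, -15).

-3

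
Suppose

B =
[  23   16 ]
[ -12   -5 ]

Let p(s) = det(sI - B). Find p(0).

77

p(0) = det(0·I − B) = det(−B) = (−1)^2·det(B).
det(B) = 77, so p(0) = 77.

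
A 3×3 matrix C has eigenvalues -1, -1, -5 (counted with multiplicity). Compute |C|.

det(C) is the product of the eigenvalues: (-1) · (-1) · (-5) = -5.

-5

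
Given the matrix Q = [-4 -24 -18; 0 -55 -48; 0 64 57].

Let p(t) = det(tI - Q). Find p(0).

p(0) = det(0·I − Q) = det(−Q) = (−1)^3·det(Q).
det(Q) = 252, so p(0) = -252.

-252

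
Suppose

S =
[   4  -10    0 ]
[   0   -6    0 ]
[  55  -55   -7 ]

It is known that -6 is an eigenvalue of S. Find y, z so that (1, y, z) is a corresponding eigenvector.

We need (S + 6I)v = 0.
S + 6I = [[10, -10, 0], [0, 0, 0], [55, -55, -1]].
Row 1: (10)·1 + (-10)·y + (0)·z = 0
Row 2: (0)·1 + (0)·y + (0)·z = 0
Row 3: (55)·1 + (-55)·y + (-1)·z = 0
Solving gives y = 1, z = 0.
Check: S·(1, 1, 0) = (-6, -6, 0) = -6·(1, 1, 0).

1, 0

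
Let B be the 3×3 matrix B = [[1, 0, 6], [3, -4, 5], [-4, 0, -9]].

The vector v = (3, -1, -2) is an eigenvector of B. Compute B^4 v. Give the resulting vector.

First find the eigenvalue: Bv = (-9, 3, 6) = -3·(3, -1, -2), so λ = -3.
Then B^4 v = λ^4·v = (-3)^4·(3, -1, -2) = 81·(3, -1, -2) = (243, -81, -162).

(243, -81, -162)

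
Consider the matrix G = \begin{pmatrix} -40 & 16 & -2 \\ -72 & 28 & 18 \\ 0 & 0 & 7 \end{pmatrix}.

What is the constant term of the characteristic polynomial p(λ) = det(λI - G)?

p(0) = det(0·I − G) = det(−G) = (−1)^3·det(G).
det(G) = 224, so p(0) = -224.

-224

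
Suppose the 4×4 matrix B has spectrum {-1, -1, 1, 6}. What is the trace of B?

trace(B) is the sum of the eigenvalues: (-1) + (-1) + (1) + (6) = 5.

5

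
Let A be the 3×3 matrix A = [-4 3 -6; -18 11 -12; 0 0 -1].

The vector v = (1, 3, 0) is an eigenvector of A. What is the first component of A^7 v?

First find the eigenvalue: Av = (5, 15, 0) = 5·(1, 3, 0), so λ = 5.
Then A^7 v = λ^7·v = 5^7·(1, 3, 0) = 78125·(1, 3, 0) = (78125, 234375, 0).

78125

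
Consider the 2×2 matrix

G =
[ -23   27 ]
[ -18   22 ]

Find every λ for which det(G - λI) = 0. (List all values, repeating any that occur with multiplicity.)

-5, 4

det(G - λI) = (-23 - λ)(22 - λ) - (27)·(-18) = λ^2 + λ - 20.
This factors as (λ + 5)·(λ - 4) = 0.
Eigenvalues: -5, 4.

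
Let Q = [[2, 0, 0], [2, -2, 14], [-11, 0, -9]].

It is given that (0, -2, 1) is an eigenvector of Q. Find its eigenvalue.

-9

Compute Qv: Q·(0, -2, 1) = (0, 18, -9).
Since Qv = λv, compare component 2: 18 = λ·-2, so λ = -9.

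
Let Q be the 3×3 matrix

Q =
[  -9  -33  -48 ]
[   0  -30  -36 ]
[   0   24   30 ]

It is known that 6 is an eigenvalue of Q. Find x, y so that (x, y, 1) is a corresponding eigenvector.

We need (Q - 6I)v = 0.
Q - 6I = [[-15, -33, -48], [0, -36, -36], [0, 24, 24]].
Row 1: (-15)·x + (-33)·y + (-48)·1 = 0
Row 2: (0)·x + (-36)·y + (-36)·1 = 0
Row 3: (0)·x + (24)·y + (24)·1 = 0
Solving gives x = -1, y = -1.
Check: Q·(-1, -1, 1) = (-6, -6, 6) = 6·(-1, -1, 1).

-1, -1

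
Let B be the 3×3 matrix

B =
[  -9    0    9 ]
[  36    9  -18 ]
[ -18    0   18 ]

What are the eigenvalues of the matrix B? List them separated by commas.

Set up det(μI - B) = 0.
Expanding along the first row, p(μ) = μ^3 - 18μ^2 + 81μ.
Rational-root test: μ = 0 gives p(0) = 0.
Dividing by μ leaves μ^2 - 18μ + 81.
The quadratic factor is (μ - 9)^2.
Eigenvalues: 0, 9, 9.

0, 9, 9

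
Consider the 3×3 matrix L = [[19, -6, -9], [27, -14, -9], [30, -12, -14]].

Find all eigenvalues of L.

The characteristic polynomial is p(λ) = det(λI - L).
Cofactor expansion gives p(λ) = λ^3 + 9λ^2 - 12λ - 160.
Rational-root test: λ = 4 gives p(4) = 0.
Factor out (λ - 4): p(λ) = (λ - 4)·(λ^2 + 13λ + 40).
The quadratic factors as (λ + 8)·(λ + 5).
Eigenvalues: -8, -5, 4.

-8, -5, 4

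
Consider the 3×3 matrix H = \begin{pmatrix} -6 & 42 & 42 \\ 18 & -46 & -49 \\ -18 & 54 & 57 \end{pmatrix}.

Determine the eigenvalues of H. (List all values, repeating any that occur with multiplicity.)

-6, 3, 8

Set up det(tI - H) = 0.
Cofactor expansion gives p(t) = t^3 - 5t^2 - 42t + 144.
Try t = 3: p(3) = 0, so 3 is a root.
Dividing by (t - 3) leaves t^2 - 2t - 48.
The quadratic factors as (t + 6)·(t - 8).
Eigenvalues: -6, 3, 8.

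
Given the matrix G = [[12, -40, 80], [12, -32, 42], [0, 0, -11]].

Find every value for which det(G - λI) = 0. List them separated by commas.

The characteristic polynomial is p(λ) = det(λI - G).
Cofactor expansion gives p(λ) = λ^3 + 31λ^2 + 316λ + 1056.
Since p(-8) = 0, λ = -8 is a root.
Dividing by (λ + 8) leaves λ^2 + 23λ + 132.
The quadratic factors as (λ + 12)·(λ + 11).
Eigenvalues: -12, -11, -8.

-12, -11, -8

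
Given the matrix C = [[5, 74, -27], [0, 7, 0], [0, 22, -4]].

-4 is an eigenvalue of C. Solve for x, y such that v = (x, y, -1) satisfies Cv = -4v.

-3, 0

We need (C + 4I)v = 0.
C + 4I = [[9, 74, -27], [0, 11, 0], [0, 22, 0]].
Row 1: (9)·x + (74)·y + (-27)·-1 = 0
Row 2: (0)·x + (11)·y + (0)·-1 = 0
Row 3: (0)·x + (22)·y + (0)·-1 = 0
Solving gives x = -3, y = 0.
Check: C·(-3, 0, -1) = (12, 0, 4) = -4·(-3, 0, -1).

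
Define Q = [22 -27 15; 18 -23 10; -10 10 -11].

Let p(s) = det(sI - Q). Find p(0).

p(0) = det(0·I − Q) = det(−Q) = (−1)^3·det(Q).
det(Q) = -30, so p(0) = 30.

30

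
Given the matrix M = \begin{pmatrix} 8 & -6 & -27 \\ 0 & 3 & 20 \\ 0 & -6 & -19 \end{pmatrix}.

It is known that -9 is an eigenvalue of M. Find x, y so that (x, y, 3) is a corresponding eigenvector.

We need (M + 9I)v = 0.
M + 9I = [[17, -6, -27], [0, 12, 20], [0, -6, -10]].
Row 1: (17)·x + (-6)·y + (-27)·3 = 0
Row 2: (0)·x + (12)·y + (20)·3 = 0
Row 3: (0)·x + (-6)·y + (-10)·3 = 0
Solving gives x = 3, y = -5.
Check: M·(3, -5, 3) = (-27, 45, -27) = -9·(3, -5, 3).

3, -5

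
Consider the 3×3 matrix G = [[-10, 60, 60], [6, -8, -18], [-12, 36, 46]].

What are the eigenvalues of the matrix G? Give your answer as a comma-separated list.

8, 10, 10

Set up det(λI - G) = 0.
Cofactor expansion gives p(λ) = λ^3 - 28λ^2 + 260λ - 800.
Rational-root test: λ = 8 gives p(8) = 0.
Dividing by (λ - 8) leaves λ^2 - 20λ + 100.
The quadratic factor is (λ - 10)^2.
Eigenvalues: 8, 10, 10.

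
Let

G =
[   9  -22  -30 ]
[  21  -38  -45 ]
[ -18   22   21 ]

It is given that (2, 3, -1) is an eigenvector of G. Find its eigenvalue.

-9

Compute Gv: G·(2, 3, -1) = (-18, -27, 9).
Since Gv = λv, compare component 1: -18 = λ·2, so λ = -9.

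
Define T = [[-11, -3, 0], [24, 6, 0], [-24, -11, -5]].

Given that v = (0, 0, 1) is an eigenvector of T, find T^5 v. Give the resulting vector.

First find the eigenvalue: Tv = (0, 0, -5) = -5·(0, 0, 1), so λ = -5.
Then T^5 v = λ^5·v = (-5)^5·(0, 0, 1) = -3125·(0, 0, 1) = (0, 0, -3125).

(0, 0, -3125)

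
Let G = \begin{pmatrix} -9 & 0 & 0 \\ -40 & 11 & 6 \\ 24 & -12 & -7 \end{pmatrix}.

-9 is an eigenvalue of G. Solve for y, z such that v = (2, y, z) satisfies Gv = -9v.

4, 0

We need (G + 9I)v = 0.
G + 9I = [[0, 0, 0], [-40, 20, 6], [24, -12, 2]].
Row 1: (0)·2 + (0)·y + (0)·z = 0
Row 2: (-40)·2 + (20)·y + (6)·z = 0
Row 3: (24)·2 + (-12)·y + (2)·z = 0
Solving gives y = 4, z = 0.
Check: G·(2, 4, 0) = (-18, -36, 0) = -9·(2, 4, 0).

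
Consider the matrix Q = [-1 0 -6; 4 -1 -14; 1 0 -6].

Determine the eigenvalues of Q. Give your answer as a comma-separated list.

Compute the characteristic polynomial p(μ) = det(μI - Q).
Cofactor expansion gives p(μ) = μ^3 + 8μ^2 + 19μ + 12.
Try μ = -4: p(-4) = 0, so -4 is a root.
Dividing by (μ + 4) leaves μ^2 + 4μ + 3.
The quadratic factors as (μ + 3)·(μ + 1).
Eigenvalues: -4, -3, -1.

-4, -3, -1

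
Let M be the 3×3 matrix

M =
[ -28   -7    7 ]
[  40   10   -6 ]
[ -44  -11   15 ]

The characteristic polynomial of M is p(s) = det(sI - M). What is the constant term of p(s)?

p(s) = s^3 + 3s^2 - 28s.
The constant term is 0.

0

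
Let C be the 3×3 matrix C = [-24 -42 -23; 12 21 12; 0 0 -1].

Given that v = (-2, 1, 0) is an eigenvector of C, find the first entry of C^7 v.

4374

First find the eigenvalue: Cv = (6, -3, 0) = -3·(-2, 1, 0), so λ = -3.
Then C^7 v = λ^7·v = (-3)^7·(-2, 1, 0) = -2187·(-2, 1, 0) = (4374, -2187, 0).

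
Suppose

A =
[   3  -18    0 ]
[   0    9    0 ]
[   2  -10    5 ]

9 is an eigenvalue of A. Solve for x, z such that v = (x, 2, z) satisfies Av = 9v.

-6, -8

We need (A - 9I)v = 0.
A - 9I = [[-6, -18, 0], [0, 0, 0], [2, -10, -4]].
Row 1: (-6)·x + (-18)·2 + (0)·z = 0
Row 2: (0)·x + (0)·2 + (0)·z = 0
Row 3: (2)·x + (-10)·2 + (-4)·z = 0
Solving gives x = -6, z = -8.
Check: A·(-6, 2, -8) = (-54, 18, -72) = 9·(-6, 2, -8).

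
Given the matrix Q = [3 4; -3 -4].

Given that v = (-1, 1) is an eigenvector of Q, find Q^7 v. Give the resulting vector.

(1, -1)

First find the eigenvalue: Qv = (1, -1) = -1·(-1, 1), so λ = -1.
Then Q^7 v = λ^7·v = (-1)^7·(-1, 1) = -1·(-1, 1) = (1, -1).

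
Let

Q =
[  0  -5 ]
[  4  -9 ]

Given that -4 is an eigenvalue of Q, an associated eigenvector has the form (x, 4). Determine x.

5

We need (Q + 4I)v = 0.
Q + 4I = [[4, -5], [4, -5]].
Row 1: (4)·x + (-5)·4 = 0
Row 2: (4)·x + (-5)·4 = 0
Solving gives x = 5.
Check: Q·(5, 4) = (-20, -16) = -4·(5, 4).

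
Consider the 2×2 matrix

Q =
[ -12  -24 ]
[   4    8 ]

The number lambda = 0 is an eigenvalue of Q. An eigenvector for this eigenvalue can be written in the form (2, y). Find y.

We need (Q)v = 0.
Q = [[-12, -24], [4, 8]].
Row 1: (-12)·2 + (-24)·y = 0
Row 2: (4)·2 + (8)·y = 0
Solving gives y = -1.
Check: Q·(2, -1) = (0, 0) = 0·(2, -1).

-1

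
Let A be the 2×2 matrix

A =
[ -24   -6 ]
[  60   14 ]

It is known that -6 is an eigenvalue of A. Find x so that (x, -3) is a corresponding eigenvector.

We need (A + 6I)v = 0.
A + 6I = [[-18, -6], [60, 20]].
Row 1: (-18)·x + (-6)·-3 = 0
Row 2: (60)·x + (20)·-3 = 0
Solving gives x = 1.
Check: A·(1, -3) = (-6, 18) = -6·(1, -3).

1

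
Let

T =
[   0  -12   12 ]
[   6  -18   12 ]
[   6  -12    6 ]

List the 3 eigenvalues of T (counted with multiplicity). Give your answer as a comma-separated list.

-6, -6, 0

Set up det(λI - T) = 0.
Expanding along the first row, p(λ) = λ^3 + 12λ^2 + 36λ.
Rational-root test: λ = -6 gives p(-6) = 0.
Dividing by (λ + 6) leaves λ^2 + 6λ.
The quadratic factors as (λ + 6)·λ.
Eigenvalues: -6, -6, 0.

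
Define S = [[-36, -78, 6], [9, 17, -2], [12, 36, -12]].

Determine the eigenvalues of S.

The characteristic polynomial is p(λ) = det(λI - S).
Expanding the 3×3 determinant: p(λ) = λ^3 + 31λ^2 + 318λ + 1080.
Rational-root test: λ = -10 gives p(-10) = 0.
Dividing by (λ + 10) leaves λ^2 + 21λ + 108.
The quadratic factors as (λ + 12)·(λ + 9).
Eigenvalues: -12, -10, -9.

-12, -10, -9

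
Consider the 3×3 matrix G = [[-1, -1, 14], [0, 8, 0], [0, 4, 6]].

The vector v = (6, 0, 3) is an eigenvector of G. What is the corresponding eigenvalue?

Compute Gv: G·(6, 0, 3) = (36, 0, 18).
Since Gv = λv, compare component 1: 36 = λ·6, so λ = 6.

6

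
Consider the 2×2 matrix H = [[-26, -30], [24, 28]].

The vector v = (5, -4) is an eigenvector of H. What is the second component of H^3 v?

First find the eigenvalue: Hv = (-10, 8) = -2·(5, -4), so λ = -2.
Then H^3 v = λ^3·v = (-2)^3·(5, -4) = -8·(5, -4) = (-40, 32).

32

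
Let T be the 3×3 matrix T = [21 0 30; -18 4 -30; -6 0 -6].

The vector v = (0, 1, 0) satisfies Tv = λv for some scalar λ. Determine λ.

Compute Tv: T·(0, 1, 0) = (0, 4, 0).
Since Tv = λv, compare component 2: 4 = λ·1, so λ = 4.

4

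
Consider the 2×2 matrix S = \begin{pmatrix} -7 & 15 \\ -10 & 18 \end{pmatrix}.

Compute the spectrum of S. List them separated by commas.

3, 8

det(S - tI) = (-7 - t)(18 - t) - (15)·(-10) = t^2 - 11t + 24.
This factors as (t - 3)·(t - 8) = 0.
Eigenvalues: 3, 8.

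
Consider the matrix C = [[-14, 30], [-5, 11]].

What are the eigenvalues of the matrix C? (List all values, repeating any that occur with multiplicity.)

-4, 1

det(C - μI) = (-14 - μ)(11 - μ) - (30)·(-5) = μ^2 + 3μ - 4.
This factors as (μ + 4)·(μ - 1) = 0.
Eigenvalues: -4, 1.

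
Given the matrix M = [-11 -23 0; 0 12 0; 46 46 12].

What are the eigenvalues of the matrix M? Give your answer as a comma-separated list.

-11, 12, 12

Set up det(tI - M) = 0.
Expanding the 3×3 determinant: p(t) = t^3 - 13t^2 - 120t + 1584.
Rational-root test: t = -11 gives p(-11) = 0.
Factor out (t + 11): p(t) = (t + 11)·(t^2 - 24t + 144).
The quadratic factor is (t - 12)^2.
Eigenvalues: -11, 12, 12.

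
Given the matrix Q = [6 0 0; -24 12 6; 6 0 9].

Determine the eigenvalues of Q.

The characteristic polynomial is p(λ) = det(λI - Q).
Cofactor expansion gives p(λ) = λ^3 - 27λ^2 + 234λ - 648.
Try λ = 6: p(6) = 0, so 6 is a root.
Dividing by (λ - 6) leaves λ^2 - 21λ + 108.
The quadratic factors as (λ - 9)·(λ - 12).
Eigenvalues: 6, 9, 12.

6, 9, 12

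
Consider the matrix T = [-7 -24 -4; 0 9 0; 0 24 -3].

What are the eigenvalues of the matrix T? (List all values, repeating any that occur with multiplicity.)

-7, -3, 9

Set up det(lambda·I - T) = 0.
Cofactor expansion gives p(lambda) = lambda^3 + lambda^2 - 69·lambda - 189.
Since p(-3) = 0, lambda = -3 is a root.
Factor out (lambda + 3): p(lambda) = (lambda + 3)·(lambda^2 - 2·lambda - 63).
The quadratic factors as (lambda + 7)·(lambda - 9).
Eigenvalues: -7, -3, 9.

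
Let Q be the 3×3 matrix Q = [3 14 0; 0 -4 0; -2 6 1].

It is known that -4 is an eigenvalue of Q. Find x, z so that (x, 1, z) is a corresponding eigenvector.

-2, -2

We need (Q + 4I)v = 0.
Q + 4I = [[7, 14, 0], [0, 0, 0], [-2, 6, 5]].
Row 1: (7)·x + (14)·1 + (0)·z = 0
Row 2: (0)·x + (0)·1 + (0)·z = 0
Row 3: (-2)·x + (6)·1 + (5)·z = 0
Solving gives x = -2, z = -2.
Check: Q·(-2, 1, -2) = (8, -4, 8) = -4·(-2, 1, -2).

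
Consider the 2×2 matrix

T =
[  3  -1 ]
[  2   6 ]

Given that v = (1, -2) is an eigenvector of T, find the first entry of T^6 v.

15625

First find the eigenvalue: Tv = (5, -10) = 5·(1, -2), so λ = 5.
Then T^6 v = λ^6·v = 5^6·(1, -2) = 15625·(1, -2) = (15625, -31250).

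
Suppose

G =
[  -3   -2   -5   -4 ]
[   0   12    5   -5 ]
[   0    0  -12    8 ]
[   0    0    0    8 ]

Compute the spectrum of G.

-12, -3, 8, 12

G is upper triangular, so its eigenvalues are the diagonal entries.
Diagonal: -3, 12, -12, 8.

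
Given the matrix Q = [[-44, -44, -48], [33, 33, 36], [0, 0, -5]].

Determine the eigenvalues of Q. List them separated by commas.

-11, -5, 0

Compute the characteristic polynomial p(λ) = det(λI - Q).
Expanding the 3×3 determinant: p(λ) = λ^3 + 16λ^2 + 55λ.
Try λ = 0: p(0) = 0, so 0 is a root.
Factor out λ: p(λ) = λ·(λ^2 + 16λ + 55).
The quadratic factors as (λ + 11)·(λ + 5).
Eigenvalues: -11, -5, 0.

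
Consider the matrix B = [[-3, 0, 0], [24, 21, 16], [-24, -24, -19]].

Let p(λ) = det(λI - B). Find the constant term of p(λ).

-45

p(λ) = λ^3 + λ^2 - 21λ - 45.
The constant term is -45.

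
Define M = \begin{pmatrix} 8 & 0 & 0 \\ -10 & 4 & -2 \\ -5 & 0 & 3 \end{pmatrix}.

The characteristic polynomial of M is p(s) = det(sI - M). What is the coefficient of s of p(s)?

68

p(s) = s^3 - 15s^2 + 68s - 96.
The coefficient of s is 68.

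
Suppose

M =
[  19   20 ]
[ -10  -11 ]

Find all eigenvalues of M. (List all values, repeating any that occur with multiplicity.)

-1, 9

det(M - λI) = (19 - λ)(-11 - λ) - (20)·(-10) = λ^2 - 8λ - 9.
This factors as (λ + 1)·(λ - 9) = 0.
Eigenvalues: -1, 9.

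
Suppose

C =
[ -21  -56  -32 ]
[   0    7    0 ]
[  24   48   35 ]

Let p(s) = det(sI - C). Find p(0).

p(0) = det(0·I − C) = det(−C) = (−1)^3·det(C).
det(C) = 231, so p(0) = -231.

-231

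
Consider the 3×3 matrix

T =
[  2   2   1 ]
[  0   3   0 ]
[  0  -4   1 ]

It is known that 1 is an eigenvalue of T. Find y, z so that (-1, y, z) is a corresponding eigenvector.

We need (T - 1I)v = 0.
T - 1I = [[1, 2, 1], [0, 2, 0], [0, -4, 0]].
Row 1: (1)·-1 + (2)·y + (1)·z = 0
Row 2: (0)·-1 + (2)·y + (0)·z = 0
Row 3: (0)·-1 + (-4)·y + (0)·z = 0
Solving gives y = 0, z = 1.
Check: T·(-1, 0, 1) = (-1, 0, 1) = 1·(-1, 0, 1).

0, 1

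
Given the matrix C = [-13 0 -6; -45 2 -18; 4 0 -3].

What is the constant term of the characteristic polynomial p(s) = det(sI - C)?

-126

p(0) = det(0·I − C) = det(−C) = (−1)^3·det(C).
det(C) = 126, so p(0) = -126.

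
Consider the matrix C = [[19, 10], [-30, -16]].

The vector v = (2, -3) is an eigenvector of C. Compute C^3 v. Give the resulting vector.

(128, -192)

First find the eigenvalue: Cv = (8, -12) = 4·(2, -3), so λ = 4.
Then C^3 v = λ^3·v = 4^3·(2, -3) = 64·(2, -3) = (128, -192).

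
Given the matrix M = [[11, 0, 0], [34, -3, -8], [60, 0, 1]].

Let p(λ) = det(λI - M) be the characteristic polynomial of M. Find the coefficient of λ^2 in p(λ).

-9

The coefficient of λ^2 of det(λI - M) is −trace(M).
trace(M) = (11) + (-3) + (1) = 9, so the coefficient is -9.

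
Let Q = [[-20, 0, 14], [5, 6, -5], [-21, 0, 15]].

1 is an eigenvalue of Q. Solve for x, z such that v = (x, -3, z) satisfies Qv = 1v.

We need (Q - 1I)v = 0.
Q - 1I = [[-21, 0, 14], [5, 5, -5], [-21, 0, 14]].
Row 1: (-21)·x + (0)·-3 + (14)·z = 0
Row 2: (5)·x + (5)·-3 + (-5)·z = 0
Row 3: (-21)·x + (0)·-3 + (14)·z = 0
Solving gives x = -6, z = -9.
Check: Q·(-6, -3, -9) = (-6, -3, -9) = 1·(-6, -3, -9).

-6, -9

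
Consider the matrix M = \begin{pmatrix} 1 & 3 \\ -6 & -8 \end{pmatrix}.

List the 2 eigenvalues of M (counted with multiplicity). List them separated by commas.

det(M - μI) = (1 - μ)(-8 - μ) - (3)·(-6) = μ^2 + 7μ + 10.
This factors as (μ + 5)·(μ + 2) = 0.
Eigenvalues: -5, -2.

-5, -2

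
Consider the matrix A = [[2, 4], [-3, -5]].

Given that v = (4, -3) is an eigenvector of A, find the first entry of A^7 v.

-4

First find the eigenvalue: Av = (-4, 3) = -1·(4, -3), so λ = -1.
Then A^7 v = λ^7·v = (-1)^7·(4, -3) = -1·(4, -3) = (-4, 3).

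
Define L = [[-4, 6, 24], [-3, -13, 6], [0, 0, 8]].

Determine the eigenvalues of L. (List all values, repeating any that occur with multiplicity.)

-10, -7, 8

Compute the characteristic polynomial p(r) = det(rI - L).
Cofactor expansion gives p(r) = r^3 + 9r^2 - 66r - 560.
Try r = -7: p(-7) = 0, so -7 is a root.
Dividing by (r + 7) leaves r^2 + 2r - 80.
The quadratic factors as (r + 10)·(r - 8).
Eigenvalues: -10, -7, 8.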